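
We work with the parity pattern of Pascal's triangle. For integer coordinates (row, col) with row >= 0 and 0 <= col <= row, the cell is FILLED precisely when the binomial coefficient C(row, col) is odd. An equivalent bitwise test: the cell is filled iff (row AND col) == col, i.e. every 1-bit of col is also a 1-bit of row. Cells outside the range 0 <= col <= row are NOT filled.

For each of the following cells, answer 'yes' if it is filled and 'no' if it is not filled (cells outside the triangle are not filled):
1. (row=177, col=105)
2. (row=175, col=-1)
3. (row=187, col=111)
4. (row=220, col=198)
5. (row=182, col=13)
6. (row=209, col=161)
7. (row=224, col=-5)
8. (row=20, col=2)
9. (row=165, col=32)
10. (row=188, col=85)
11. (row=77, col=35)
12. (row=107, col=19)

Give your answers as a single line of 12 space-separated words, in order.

Answer: no no no no no no no no yes no no no

Derivation:
(177,105): row=0b10110001, col=0b1101001, row AND col = 0b100001 = 33; 33 != 105 -> empty
(175,-1): col outside [0, 175] -> not filled
(187,111): row=0b10111011, col=0b1101111, row AND col = 0b101011 = 43; 43 != 111 -> empty
(220,198): row=0b11011100, col=0b11000110, row AND col = 0b11000100 = 196; 196 != 198 -> empty
(182,13): row=0b10110110, col=0b1101, row AND col = 0b100 = 4; 4 != 13 -> empty
(209,161): row=0b11010001, col=0b10100001, row AND col = 0b10000001 = 129; 129 != 161 -> empty
(224,-5): col outside [0, 224] -> not filled
(20,2): row=0b10100, col=0b10, row AND col = 0b0 = 0; 0 != 2 -> empty
(165,32): row=0b10100101, col=0b100000, row AND col = 0b100000 = 32; 32 == 32 -> filled
(188,85): row=0b10111100, col=0b1010101, row AND col = 0b10100 = 20; 20 != 85 -> empty
(77,35): row=0b1001101, col=0b100011, row AND col = 0b1 = 1; 1 != 35 -> empty
(107,19): row=0b1101011, col=0b10011, row AND col = 0b11 = 3; 3 != 19 -> empty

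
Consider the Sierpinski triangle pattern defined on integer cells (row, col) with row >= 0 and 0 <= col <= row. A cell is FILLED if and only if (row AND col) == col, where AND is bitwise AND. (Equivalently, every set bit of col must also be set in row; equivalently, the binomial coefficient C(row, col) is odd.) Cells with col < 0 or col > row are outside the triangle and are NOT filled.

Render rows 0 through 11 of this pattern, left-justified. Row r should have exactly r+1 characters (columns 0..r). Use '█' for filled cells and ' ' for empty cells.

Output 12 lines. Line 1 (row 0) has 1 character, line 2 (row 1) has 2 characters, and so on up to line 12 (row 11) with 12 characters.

r0=0: █
r1=1: ██
r2=10: █ █
r3=11: ████
r4=100: █   █
r5=101: ██  ██
r6=110: █ █ █ █
r7=111: ████████
r8=1000: █       █
r9=1001: ██      ██
r10=1010: █ █     █ █
r11=1011: ████    ████

Answer: █
██
█ █
████
█   █
██  ██
█ █ █ █
████████
█       █
██      ██
█ █     █ █
████    ████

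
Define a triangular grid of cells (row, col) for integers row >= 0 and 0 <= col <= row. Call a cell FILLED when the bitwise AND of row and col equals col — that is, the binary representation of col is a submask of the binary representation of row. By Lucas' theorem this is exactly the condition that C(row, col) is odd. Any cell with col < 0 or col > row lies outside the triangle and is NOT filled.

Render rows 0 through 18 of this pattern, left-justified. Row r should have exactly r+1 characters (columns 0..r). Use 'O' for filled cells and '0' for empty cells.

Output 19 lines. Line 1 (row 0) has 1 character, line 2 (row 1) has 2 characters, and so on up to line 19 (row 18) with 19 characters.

Answer: O
OO
O0O
OOOO
O000O
OO00OO
O0O0O0O
OOOOOOOO
O0000000O
OO000000OO
O0O00000O0O
OOOO0000OOOO
O000O000O000O
OO00OO00OO00OO
O0O0O0O0O0O0O0O
OOOOOOOOOOOOOOOO
O000000000000000O
OO00000000000000OO
O0O0000000000000O0O

Derivation:
r0=0: O
r1=1: OO
r2=10: O0O
r3=11: OOOO
r4=100: O000O
r5=101: OO00OO
r6=110: O0O0O0O
r7=111: OOOOOOOO
r8=1000: O0000000O
r9=1001: OO000000OO
r10=1010: O0O00000O0O
r11=1011: OOOO0000OOOO
r12=1100: O000O000O000O
r13=1101: OO00OO00OO00OO
r14=1110: O0O0O0O0O0O0O0O
r15=1111: OOOOOOOOOOOOOOOO
r16=10000: O000000000000000O
r17=10001: OO00000000000000OO
r18=10010: O0O0000000000000O0O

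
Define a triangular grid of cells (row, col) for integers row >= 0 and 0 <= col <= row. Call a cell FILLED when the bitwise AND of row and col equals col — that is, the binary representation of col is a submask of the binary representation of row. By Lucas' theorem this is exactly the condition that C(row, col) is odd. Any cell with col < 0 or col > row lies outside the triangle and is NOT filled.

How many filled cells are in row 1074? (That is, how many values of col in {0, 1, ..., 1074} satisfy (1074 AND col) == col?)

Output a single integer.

Answer: 16

Derivation:
1074 in binary = 10000110010
popcount(1074) = number of 1-bits in 10000110010 = 4
A col c satisfies (1074 AND c) == c iff every set bit of c is also set in 1074; each of the 4 set bits of 1074 can independently be on or off in c.
count = 2^4 = 16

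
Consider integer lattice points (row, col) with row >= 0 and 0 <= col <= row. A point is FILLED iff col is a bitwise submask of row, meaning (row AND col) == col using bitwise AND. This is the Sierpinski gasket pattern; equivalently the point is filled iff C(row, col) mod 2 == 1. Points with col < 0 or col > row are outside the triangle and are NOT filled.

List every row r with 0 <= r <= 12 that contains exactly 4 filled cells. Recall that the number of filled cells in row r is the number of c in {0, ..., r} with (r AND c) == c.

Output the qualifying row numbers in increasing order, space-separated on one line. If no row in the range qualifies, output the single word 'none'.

Answer: 3 5 6 9 10 12

Derivation:
Row r has 2^popcount(r) filled cells, so we need popcount(r) = log2(4) = 2.
Scan r = 0..12 and keep those with exactly 2 one-bits:
r=0=0 popcount=0 -> skip
r=1=1 popcount=1 -> skip
r=2=10 popcount=1 -> skip
r=3=11 popcount=2 -> KEEP
r=4=100 popcount=1 -> skip
r=5=101 popcount=2 -> KEEP
r=6=110 popcount=2 -> KEEP
r=7=111 popcount=3 -> skip
r=8=1000 popcount=1 -> skip
r=9=1001 popcount=2 -> KEEP
r=10=1010 popcount=2 -> KEEP
r=11=1011 popcount=3 -> skip
r=12=1100 popcount=2 -> KEEP
Kept rows: 3 5 6 9 10 12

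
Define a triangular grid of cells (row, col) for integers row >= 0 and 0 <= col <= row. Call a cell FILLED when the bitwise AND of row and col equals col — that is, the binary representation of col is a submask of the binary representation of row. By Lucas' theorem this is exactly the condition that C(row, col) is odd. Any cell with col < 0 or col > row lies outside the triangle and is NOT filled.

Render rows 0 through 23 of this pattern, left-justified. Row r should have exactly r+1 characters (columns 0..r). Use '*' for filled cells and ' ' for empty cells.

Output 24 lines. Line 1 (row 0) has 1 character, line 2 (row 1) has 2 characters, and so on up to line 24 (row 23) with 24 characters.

r0=0: *
r1=1: **
r2=10: * *
r3=11: ****
r4=100: *   *
r5=101: **  **
r6=110: * * * *
r7=111: ********
r8=1000: *       *
r9=1001: **      **
r10=1010: * *     * *
r11=1011: ****    ****
r12=1100: *   *   *   *
r13=1101: **  **  **  **
r14=1110: * * * * * * * *
r15=1111: ****************
r16=10000: *               *
r17=10001: **              **
r18=10010: * *             * *
r19=10011: ****            ****
r20=10100: *   *           *   *
r21=10101: **  **          **  **
r22=10110: * * * *         * * * *
r23=10111: ********        ********

Answer: *
**
* *
****
*   *
**  **
* * * *
********
*       *
**      **
* *     * *
****    ****
*   *   *   *
**  **  **  **
* * * * * * * *
****************
*               *
**              **
* *             * *
****            ****
*   *           *   *
**  **          **  **
* * * *         * * * *
********        ********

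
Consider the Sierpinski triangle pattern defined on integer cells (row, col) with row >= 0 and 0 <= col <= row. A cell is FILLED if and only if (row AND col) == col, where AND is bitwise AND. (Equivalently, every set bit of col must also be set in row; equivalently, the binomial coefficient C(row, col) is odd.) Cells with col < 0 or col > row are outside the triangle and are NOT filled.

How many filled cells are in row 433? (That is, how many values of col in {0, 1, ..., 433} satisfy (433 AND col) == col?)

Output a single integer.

Answer: 32

Derivation:
433 in binary = 110110001
popcount(433) = number of 1-bits in 110110001 = 5
A col c satisfies (433 AND c) == c iff every set bit of c is also set in 433; each of the 5 set bits of 433 can independently be on or off in c.
count = 2^5 = 32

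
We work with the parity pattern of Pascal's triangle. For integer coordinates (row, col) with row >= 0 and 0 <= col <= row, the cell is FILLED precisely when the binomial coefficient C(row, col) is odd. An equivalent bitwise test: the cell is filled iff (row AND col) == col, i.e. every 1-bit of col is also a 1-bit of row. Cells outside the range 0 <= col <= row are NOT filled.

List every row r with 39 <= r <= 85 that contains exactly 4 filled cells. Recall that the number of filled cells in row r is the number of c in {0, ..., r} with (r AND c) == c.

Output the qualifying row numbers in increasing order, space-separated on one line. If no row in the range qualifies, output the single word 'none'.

Answer: 40 48 65 66 68 72 80

Derivation:
Row r has 2^popcount(r) filled cells, so we need popcount(r) = log2(4) = 2.
Scan r = 39..85 and keep those with exactly 2 one-bits:
r=39=100111 popcount=4 -> skip
r=40=101000 popcount=2 -> KEEP
r=41=101001 popcount=3 -> skip
r=42=101010 popcount=3 -> skip
r=43=101011 popcount=4 -> skip
r=44=101100 popcount=3 -> skip
r=45=101101 popcount=4 -> skip
r=46=101110 popcount=4 -> skip
r=47=101111 popcount=5 -> skip
r=48=110000 popcount=2 -> KEEP
r=49=110001 popcount=3 -> skip
r=50=110010 popcount=3 -> skip
r=51=110011 popcount=4 -> skip
r=52=110100 popcount=3 -> skip
r=53=110101 popcount=4 -> skip
r=54=110110 popcount=4 -> skip
r=55=110111 popcount=5 -> skip
r=56=111000 popcount=3 -> skip
r=57=111001 popcount=4 -> skip
r=58=111010 popcount=4 -> skip
r=59=111011 popcount=5 -> skip
r=60=111100 popcount=4 -> skip
r=61=111101 popcount=5 -> skip
r=62=111110 popcount=5 -> skip
r=63=111111 popcount=6 -> skip
r=64=1000000 popcount=1 -> skip
r=65=1000001 popcount=2 -> KEEP
r=66=1000010 popcount=2 -> KEEP
r=67=1000011 popcount=3 -> skip
r=68=1000100 popcount=2 -> KEEP
r=69=1000101 popcount=3 -> skip
r=70=1000110 popcount=3 -> skip
r=71=1000111 popcount=4 -> skip
r=72=1001000 popcount=2 -> KEEP
r=73=1001001 popcount=3 -> skip
r=74=1001010 popcount=3 -> skip
r=75=1001011 popcount=4 -> skip
r=76=1001100 popcount=3 -> skip
r=77=1001101 popcount=4 -> skip
r=78=1001110 popcount=4 -> skip
r=79=1001111 popcount=5 -> skip
r=80=1010000 popcount=2 -> KEEP
r=81=1010001 popcount=3 -> skip
r=82=1010010 popcount=3 -> skip
r=83=1010011 popcount=4 -> skip
r=84=1010100 popcount=3 -> skip
r=85=1010101 popcount=4 -> skip
Kept rows: 40 48 65 66 68 72 80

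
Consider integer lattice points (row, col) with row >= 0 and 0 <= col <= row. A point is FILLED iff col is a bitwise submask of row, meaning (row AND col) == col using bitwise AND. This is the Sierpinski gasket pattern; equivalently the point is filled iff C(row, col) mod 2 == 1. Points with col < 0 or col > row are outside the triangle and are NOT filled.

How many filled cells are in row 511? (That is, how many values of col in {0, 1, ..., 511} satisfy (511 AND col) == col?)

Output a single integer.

Answer: 512

Derivation:
511 in binary = 111111111
popcount(511) = number of 1-bits in 111111111 = 9
A col c satisfies (511 AND c) == c iff every set bit of c is also set in 511; each of the 9 set bits of 511 can independently be on or off in c.
count = 2^9 = 512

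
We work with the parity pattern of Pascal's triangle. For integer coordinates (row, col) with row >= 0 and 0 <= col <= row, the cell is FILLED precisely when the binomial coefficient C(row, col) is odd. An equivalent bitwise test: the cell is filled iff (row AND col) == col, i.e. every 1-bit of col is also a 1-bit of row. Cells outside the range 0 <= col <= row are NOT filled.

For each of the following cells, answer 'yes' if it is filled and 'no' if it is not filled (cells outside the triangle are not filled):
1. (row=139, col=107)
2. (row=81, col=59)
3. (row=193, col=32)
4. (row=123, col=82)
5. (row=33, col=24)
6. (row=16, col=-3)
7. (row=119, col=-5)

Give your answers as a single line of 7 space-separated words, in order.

(139,107): row=0b10001011, col=0b1101011, row AND col = 0b1011 = 11; 11 != 107 -> empty
(81,59): row=0b1010001, col=0b111011, row AND col = 0b10001 = 17; 17 != 59 -> empty
(193,32): row=0b11000001, col=0b100000, row AND col = 0b0 = 0; 0 != 32 -> empty
(123,82): row=0b1111011, col=0b1010010, row AND col = 0b1010010 = 82; 82 == 82 -> filled
(33,24): row=0b100001, col=0b11000, row AND col = 0b0 = 0; 0 != 24 -> empty
(16,-3): col outside [0, 16] -> not filled
(119,-5): col outside [0, 119] -> not filled

Answer: no no no yes no no no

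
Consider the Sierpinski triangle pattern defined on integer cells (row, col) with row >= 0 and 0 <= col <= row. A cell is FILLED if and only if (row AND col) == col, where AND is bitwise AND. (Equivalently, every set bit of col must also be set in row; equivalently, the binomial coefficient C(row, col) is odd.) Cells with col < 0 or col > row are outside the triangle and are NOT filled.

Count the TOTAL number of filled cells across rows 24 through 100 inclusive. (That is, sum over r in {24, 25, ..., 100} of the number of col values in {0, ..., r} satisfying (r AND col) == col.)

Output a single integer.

r24=11000 pc2: +4 =4
r25=11001 pc3: +8 =12
r26=11010 pc3: +8 =20
r27=11011 pc4: +16 =36
r28=11100 pc3: +8 =44
r29=11101 pc4: +16 =60
r30=11110 pc4: +16 =76
r31=11111 pc5: +32 =108
r32=100000 pc1: +2 =110
r33=100001 pc2: +4 =114
r34=100010 pc2: +4 =118
r35=100011 pc3: +8 =126
r36=100100 pc2: +4 =130
r37=100101 pc3: +8 =138
r38=100110 pc3: +8 =146
r39=100111 pc4: +16 =162
r40=101000 pc2: +4 =166
r41=101001 pc3: +8 =174
r42=101010 pc3: +8 =182
r43=101011 pc4: +16 =198
r44=101100 pc3: +8 =206
r45=101101 pc4: +16 =222
r46=101110 pc4: +16 =238
r47=101111 pc5: +32 =270
r48=110000 pc2: +4 =274
r49=110001 pc3: +8 =282
r50=110010 pc3: +8 =290
r51=110011 pc4: +16 =306
r52=110100 pc3: +8 =314
r53=110101 pc4: +16 =330
r54=110110 pc4: +16 =346
r55=110111 pc5: +32 =378
r56=111000 pc3: +8 =386
r57=111001 pc4: +16 =402
r58=111010 pc4: +16 =418
r59=111011 pc5: +32 =450
r60=111100 pc4: +16 =466
r61=111101 pc5: +32 =498
r62=111110 pc5: +32 =530
r63=111111 pc6: +64 =594
r64=1000000 pc1: +2 =596
r65=1000001 pc2: +4 =600
r66=1000010 pc2: +4 =604
r67=1000011 pc3: +8 =612
r68=1000100 pc2: +4 =616
r69=1000101 pc3: +8 =624
r70=1000110 pc3: +8 =632
r71=1000111 pc4: +16 =648
r72=1001000 pc2: +4 =652
r73=1001001 pc3: +8 =660
r74=1001010 pc3: +8 =668
r75=1001011 pc4: +16 =684
r76=1001100 pc3: +8 =692
r77=1001101 pc4: +16 =708
r78=1001110 pc4: +16 =724
r79=1001111 pc5: +32 =756
r80=1010000 pc2: +4 =760
r81=1010001 pc3: +8 =768
r82=1010010 pc3: +8 =776
r83=1010011 pc4: +16 =792
r84=1010100 pc3: +8 =800
r85=1010101 pc4: +16 =816
r86=1010110 pc4: +16 =832
r87=1010111 pc5: +32 =864
r88=1011000 pc3: +8 =872
r89=1011001 pc4: +16 =888
r90=1011010 pc4: +16 =904
r91=1011011 pc5: +32 =936
r92=1011100 pc4: +16 =952
r93=1011101 pc5: +32 =984
r94=1011110 pc5: +32 =1016
r95=1011111 pc6: +64 =1080
r96=1100000 pc2: +4 =1084
r97=1100001 pc3: +8 =1092
r98=1100010 pc3: +8 =1100
r99=1100011 pc4: +16 =1116
r100=1100100 pc3: +8 =1124

Answer: 1124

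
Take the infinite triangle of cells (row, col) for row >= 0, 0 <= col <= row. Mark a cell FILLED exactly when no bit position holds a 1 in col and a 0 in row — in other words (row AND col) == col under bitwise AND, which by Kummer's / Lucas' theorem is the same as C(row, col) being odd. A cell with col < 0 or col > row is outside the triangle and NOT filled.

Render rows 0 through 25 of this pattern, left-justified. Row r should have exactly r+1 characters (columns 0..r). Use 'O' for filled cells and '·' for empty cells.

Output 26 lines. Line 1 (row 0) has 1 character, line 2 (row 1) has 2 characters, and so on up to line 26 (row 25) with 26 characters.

r0=0: O
r1=1: OO
r2=10: O·O
r3=11: OOOO
r4=100: O···O
r5=101: OO··OO
r6=110: O·O·O·O
r7=111: OOOOOOOO
r8=1000: O·······O
r9=1001: OO······OO
r10=1010: O·O·····O·O
r11=1011: OOOO····OOOO
r12=1100: O···O···O···O
r13=1101: OO··OO··OO··OO
r14=1110: O·O·O·O·O·O·O·O
r15=1111: OOOOOOOOOOOOOOOO
r16=10000: O···············O
r17=10001: OO··············OO
r18=10010: O·O·············O·O
r19=10011: OOOO············OOOO
r20=10100: O···O···········O···O
r21=10101: OO··OO··········OO··OO
r22=10110: O·O·O·O·········O·O·O·O
r23=10111: OOOOOOOO········OOOOOOOO
r24=11000: O·······O·······O·······O
r25=11001: OO······OO······OO······OO

Answer: O
OO
O·O
OOOO
O···O
OO··OO
O·O·O·O
OOOOOOOO
O·······O
OO······OO
O·O·····O·O
OOOO····OOOO
O···O···O···O
OO··OO··OO··OO
O·O·O·O·O·O·O·O
OOOOOOOOOOOOOOOO
O···············O
OO··············OO
O·O·············O·O
OOOO············OOOO
O···O···········O···O
OO··OO··········OO··OO
O·O·O·O·········O·O·O·O
OOOOOOOO········OOOOOOOO
O·······O·······O·······O
OO······OO······OO······OO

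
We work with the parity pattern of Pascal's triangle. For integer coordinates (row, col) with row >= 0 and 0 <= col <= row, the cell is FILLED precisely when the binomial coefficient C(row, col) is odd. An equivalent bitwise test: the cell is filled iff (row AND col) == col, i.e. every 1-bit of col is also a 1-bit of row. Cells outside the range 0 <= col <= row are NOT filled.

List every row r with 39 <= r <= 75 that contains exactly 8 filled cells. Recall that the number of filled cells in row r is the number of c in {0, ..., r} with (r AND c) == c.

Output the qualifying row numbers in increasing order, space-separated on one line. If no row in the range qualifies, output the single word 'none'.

Row r has 2^popcount(r) filled cells, so we need popcount(r) = log2(8) = 3.
Scan r = 39..75 and keep those with exactly 3 one-bits:
r=39=100111 popcount=4 -> skip
r=40=101000 popcount=2 -> skip
r=41=101001 popcount=3 -> KEEP
r=42=101010 popcount=3 -> KEEP
r=43=101011 popcount=4 -> skip
r=44=101100 popcount=3 -> KEEP
r=45=101101 popcount=4 -> skip
r=46=101110 popcount=4 -> skip
r=47=101111 popcount=5 -> skip
r=48=110000 popcount=2 -> skip
r=49=110001 popcount=3 -> KEEP
r=50=110010 popcount=3 -> KEEP
r=51=110011 popcount=4 -> skip
r=52=110100 popcount=3 -> KEEP
r=53=110101 popcount=4 -> skip
r=54=110110 popcount=4 -> skip
r=55=110111 popcount=5 -> skip
r=56=111000 popcount=3 -> KEEP
r=57=111001 popcount=4 -> skip
r=58=111010 popcount=4 -> skip
r=59=111011 popcount=5 -> skip
r=60=111100 popcount=4 -> skip
r=61=111101 popcount=5 -> skip
r=62=111110 popcount=5 -> skip
r=63=111111 popcount=6 -> skip
r=64=1000000 popcount=1 -> skip
r=65=1000001 popcount=2 -> skip
r=66=1000010 popcount=2 -> skip
r=67=1000011 popcount=3 -> KEEP
r=68=1000100 popcount=2 -> skip
r=69=1000101 popcount=3 -> KEEP
r=70=1000110 popcount=3 -> KEEP
r=71=1000111 popcount=4 -> skip
r=72=1001000 popcount=2 -> skip
r=73=1001001 popcount=3 -> KEEP
r=74=1001010 popcount=3 -> KEEP
r=75=1001011 popcount=4 -> skip
Kept rows: 41 42 44 49 50 52 56 67 69 70 73 74

Answer: 41 42 44 49 50 52 56 67 69 70 73 74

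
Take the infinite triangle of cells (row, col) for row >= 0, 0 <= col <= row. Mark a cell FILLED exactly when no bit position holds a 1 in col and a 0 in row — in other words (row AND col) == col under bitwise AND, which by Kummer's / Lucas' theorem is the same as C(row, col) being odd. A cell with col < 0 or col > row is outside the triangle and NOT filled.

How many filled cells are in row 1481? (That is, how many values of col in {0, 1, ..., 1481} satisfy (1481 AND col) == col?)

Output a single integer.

1481 in binary = 10111001001
popcount(1481) = number of 1-bits in 10111001001 = 6
A col c satisfies (1481 AND c) == c iff every set bit of c is also set in 1481; each of the 6 set bits of 1481 can independently be on or off in c.
count = 2^6 = 64

Answer: 64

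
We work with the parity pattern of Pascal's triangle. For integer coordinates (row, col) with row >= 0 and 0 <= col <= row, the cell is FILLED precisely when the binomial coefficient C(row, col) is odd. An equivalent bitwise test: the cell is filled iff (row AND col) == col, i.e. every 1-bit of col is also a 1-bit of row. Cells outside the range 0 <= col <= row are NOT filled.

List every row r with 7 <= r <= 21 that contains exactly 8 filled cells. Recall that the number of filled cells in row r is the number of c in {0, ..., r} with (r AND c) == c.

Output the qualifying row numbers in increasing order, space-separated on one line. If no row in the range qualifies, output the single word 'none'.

Answer: 7 11 13 14 19 21

Derivation:
Row r has 2^popcount(r) filled cells, so we need popcount(r) = log2(8) = 3.
Scan r = 7..21 and keep those with exactly 3 one-bits:
r=7=111 popcount=3 -> KEEP
r=8=1000 popcount=1 -> skip
r=9=1001 popcount=2 -> skip
r=10=1010 popcount=2 -> skip
r=11=1011 popcount=3 -> KEEP
r=12=1100 popcount=2 -> skip
r=13=1101 popcount=3 -> KEEP
r=14=1110 popcount=3 -> KEEP
r=15=1111 popcount=4 -> skip
r=16=10000 popcount=1 -> skip
r=17=10001 popcount=2 -> skip
r=18=10010 popcount=2 -> skip
r=19=10011 popcount=3 -> KEEP
r=20=10100 popcount=2 -> skip
r=21=10101 popcount=3 -> KEEP
Kept rows: 7 11 13 14 19 21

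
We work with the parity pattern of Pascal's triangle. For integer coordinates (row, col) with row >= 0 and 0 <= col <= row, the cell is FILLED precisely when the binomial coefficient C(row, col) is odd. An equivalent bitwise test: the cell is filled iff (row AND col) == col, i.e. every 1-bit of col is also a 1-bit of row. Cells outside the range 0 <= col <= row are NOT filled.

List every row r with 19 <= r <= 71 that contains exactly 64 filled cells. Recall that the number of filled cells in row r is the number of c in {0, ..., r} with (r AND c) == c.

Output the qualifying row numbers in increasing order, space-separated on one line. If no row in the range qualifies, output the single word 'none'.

Row r has 2^popcount(r) filled cells, so we need popcount(r) = log2(64) = 6.
Scan r = 19..71 and keep those with exactly 6 one-bits:
r=19=10011 popcount=3 -> skip
r=20=10100 popcount=2 -> skip
r=21=10101 popcount=3 -> skip
r=22=10110 popcount=3 -> skip
r=23=10111 popcount=4 -> skip
r=24=11000 popcount=2 -> skip
r=25=11001 popcount=3 -> skip
r=26=11010 popcount=3 -> skip
r=27=11011 popcount=4 -> skip
r=28=11100 popcount=3 -> skip
r=29=11101 popcount=4 -> skip
r=30=11110 popcount=4 -> skip
r=31=11111 popcount=5 -> skip
r=32=100000 popcount=1 -> skip
r=33=100001 popcount=2 -> skip
r=34=100010 popcount=2 -> skip
r=35=100011 popcount=3 -> skip
r=36=100100 popcount=2 -> skip
r=37=100101 popcount=3 -> skip
r=38=100110 popcount=3 -> skip
r=39=100111 popcount=4 -> skip
r=40=101000 popcount=2 -> skip
r=41=101001 popcount=3 -> skip
r=42=101010 popcount=3 -> skip
r=43=101011 popcount=4 -> skip
r=44=101100 popcount=3 -> skip
r=45=101101 popcount=4 -> skip
r=46=101110 popcount=4 -> skip
r=47=101111 popcount=5 -> skip
r=48=110000 popcount=2 -> skip
r=49=110001 popcount=3 -> skip
r=50=110010 popcount=3 -> skip
r=51=110011 popcount=4 -> skip
r=52=110100 popcount=3 -> skip
r=53=110101 popcount=4 -> skip
r=54=110110 popcount=4 -> skip
r=55=110111 popcount=5 -> skip
r=56=111000 popcount=3 -> skip
r=57=111001 popcount=4 -> skip
r=58=111010 popcount=4 -> skip
r=59=111011 popcount=5 -> skip
r=60=111100 popcount=4 -> skip
r=61=111101 popcount=5 -> skip
r=62=111110 popcount=5 -> skip
r=63=111111 popcount=6 -> KEEP
r=64=1000000 popcount=1 -> skip
r=65=1000001 popcount=2 -> skip
r=66=1000010 popcount=2 -> skip
r=67=1000011 popcount=3 -> skip
r=68=1000100 popcount=2 -> skip
r=69=1000101 popcount=3 -> skip
r=70=1000110 popcount=3 -> skip
r=71=1000111 popcount=4 -> skip
Kept rows: 63

Answer: 63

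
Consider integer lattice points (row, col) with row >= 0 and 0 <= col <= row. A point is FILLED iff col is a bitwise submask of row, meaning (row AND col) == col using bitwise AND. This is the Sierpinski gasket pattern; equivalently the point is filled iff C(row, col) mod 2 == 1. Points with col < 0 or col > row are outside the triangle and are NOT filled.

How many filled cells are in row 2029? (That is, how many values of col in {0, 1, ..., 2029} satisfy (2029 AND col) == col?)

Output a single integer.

Answer: 512

Derivation:
2029 in binary = 11111101101
popcount(2029) = number of 1-bits in 11111101101 = 9
A col c satisfies (2029 AND c) == c iff every set bit of c is also set in 2029; each of the 9 set bits of 2029 can independently be on or off in c.
count = 2^9 = 512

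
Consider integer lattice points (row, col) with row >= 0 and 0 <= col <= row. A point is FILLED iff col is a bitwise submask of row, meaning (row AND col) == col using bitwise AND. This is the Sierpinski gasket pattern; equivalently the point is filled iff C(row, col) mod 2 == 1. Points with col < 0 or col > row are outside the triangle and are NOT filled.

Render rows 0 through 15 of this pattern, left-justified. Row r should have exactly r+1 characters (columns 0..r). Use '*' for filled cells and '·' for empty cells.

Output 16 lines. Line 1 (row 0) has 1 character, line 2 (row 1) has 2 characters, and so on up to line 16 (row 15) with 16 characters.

Answer: *
**
*·*
****
*···*
**··**
*·*·*·*
********
*·······*
**······**
*·*·····*·*
****····****
*···*···*···*
**··**··**··**
*·*·*·*·*·*·*·*
****************

Derivation:
r0=0: *
r1=1: **
r2=10: *·*
r3=11: ****
r4=100: *···*
r5=101: **··**
r6=110: *·*·*·*
r7=111: ********
r8=1000: *·······*
r9=1001: **······**
r10=1010: *·*·····*·*
r11=1011: ****····****
r12=1100: *···*···*···*
r13=1101: **··**··**··**
r14=1110: *·*·*·*·*·*·*·*
r15=1111: ****************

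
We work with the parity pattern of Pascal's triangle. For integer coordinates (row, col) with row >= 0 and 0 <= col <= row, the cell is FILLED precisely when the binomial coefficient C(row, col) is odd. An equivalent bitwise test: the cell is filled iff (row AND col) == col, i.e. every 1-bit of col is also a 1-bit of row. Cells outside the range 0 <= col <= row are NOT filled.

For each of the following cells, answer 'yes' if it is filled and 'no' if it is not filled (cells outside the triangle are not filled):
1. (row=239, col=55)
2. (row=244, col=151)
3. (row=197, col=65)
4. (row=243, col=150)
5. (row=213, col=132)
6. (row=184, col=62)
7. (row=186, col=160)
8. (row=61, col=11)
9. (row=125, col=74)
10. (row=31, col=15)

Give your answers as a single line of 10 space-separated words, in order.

(239,55): row=0b11101111, col=0b110111, row AND col = 0b100111 = 39; 39 != 55 -> empty
(244,151): row=0b11110100, col=0b10010111, row AND col = 0b10010100 = 148; 148 != 151 -> empty
(197,65): row=0b11000101, col=0b1000001, row AND col = 0b1000001 = 65; 65 == 65 -> filled
(243,150): row=0b11110011, col=0b10010110, row AND col = 0b10010010 = 146; 146 != 150 -> empty
(213,132): row=0b11010101, col=0b10000100, row AND col = 0b10000100 = 132; 132 == 132 -> filled
(184,62): row=0b10111000, col=0b111110, row AND col = 0b111000 = 56; 56 != 62 -> empty
(186,160): row=0b10111010, col=0b10100000, row AND col = 0b10100000 = 160; 160 == 160 -> filled
(61,11): row=0b111101, col=0b1011, row AND col = 0b1001 = 9; 9 != 11 -> empty
(125,74): row=0b1111101, col=0b1001010, row AND col = 0b1001000 = 72; 72 != 74 -> empty
(31,15): row=0b11111, col=0b1111, row AND col = 0b1111 = 15; 15 == 15 -> filled

Answer: no no yes no yes no yes no no yes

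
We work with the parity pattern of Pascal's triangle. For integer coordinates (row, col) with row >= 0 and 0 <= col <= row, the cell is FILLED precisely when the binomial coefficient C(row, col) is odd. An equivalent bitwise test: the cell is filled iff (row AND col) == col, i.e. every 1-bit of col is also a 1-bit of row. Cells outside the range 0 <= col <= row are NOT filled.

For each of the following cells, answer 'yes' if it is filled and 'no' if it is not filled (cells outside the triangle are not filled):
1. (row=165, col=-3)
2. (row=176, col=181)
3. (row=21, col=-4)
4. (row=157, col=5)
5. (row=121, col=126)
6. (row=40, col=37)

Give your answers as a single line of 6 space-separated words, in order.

Answer: no no no yes no no

Derivation:
(165,-3): col outside [0, 165] -> not filled
(176,181): col outside [0, 176] -> not filled
(21,-4): col outside [0, 21] -> not filled
(157,5): row=0b10011101, col=0b101, row AND col = 0b101 = 5; 5 == 5 -> filled
(121,126): col outside [0, 121] -> not filled
(40,37): row=0b101000, col=0b100101, row AND col = 0b100000 = 32; 32 != 37 -> empty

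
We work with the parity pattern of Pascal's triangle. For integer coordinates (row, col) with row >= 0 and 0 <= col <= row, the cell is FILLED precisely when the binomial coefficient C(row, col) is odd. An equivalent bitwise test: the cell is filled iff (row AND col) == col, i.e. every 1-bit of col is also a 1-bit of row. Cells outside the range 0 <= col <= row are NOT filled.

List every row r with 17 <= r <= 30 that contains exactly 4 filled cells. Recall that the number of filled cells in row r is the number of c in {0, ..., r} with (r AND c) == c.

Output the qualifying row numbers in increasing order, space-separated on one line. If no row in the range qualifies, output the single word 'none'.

Answer: 17 18 20 24

Derivation:
Row r has 2^popcount(r) filled cells, so we need popcount(r) = log2(4) = 2.
Scan r = 17..30 and keep those with exactly 2 one-bits:
r=17=10001 popcount=2 -> KEEP
r=18=10010 popcount=2 -> KEEP
r=19=10011 popcount=3 -> skip
r=20=10100 popcount=2 -> KEEP
r=21=10101 popcount=3 -> skip
r=22=10110 popcount=3 -> skip
r=23=10111 popcount=4 -> skip
r=24=11000 popcount=2 -> KEEP
r=25=11001 popcount=3 -> skip
r=26=11010 popcount=3 -> skip
r=27=11011 popcount=4 -> skip
r=28=11100 popcount=3 -> skip
r=29=11101 popcount=4 -> skip
r=30=11110 popcount=4 -> skip
Kept rows: 17 18 20 24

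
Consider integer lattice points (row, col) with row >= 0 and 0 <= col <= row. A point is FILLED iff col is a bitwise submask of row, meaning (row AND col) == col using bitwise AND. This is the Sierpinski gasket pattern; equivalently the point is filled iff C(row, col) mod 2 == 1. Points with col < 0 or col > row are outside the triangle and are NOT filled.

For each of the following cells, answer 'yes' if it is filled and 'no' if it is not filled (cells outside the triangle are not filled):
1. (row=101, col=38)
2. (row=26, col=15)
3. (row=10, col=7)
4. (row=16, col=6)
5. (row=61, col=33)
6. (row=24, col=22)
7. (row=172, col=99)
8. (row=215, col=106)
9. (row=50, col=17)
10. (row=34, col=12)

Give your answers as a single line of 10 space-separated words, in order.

Answer: no no no no yes no no no no no

Derivation:
(101,38): row=0b1100101, col=0b100110, row AND col = 0b100100 = 36; 36 != 38 -> empty
(26,15): row=0b11010, col=0b1111, row AND col = 0b1010 = 10; 10 != 15 -> empty
(10,7): row=0b1010, col=0b111, row AND col = 0b10 = 2; 2 != 7 -> empty
(16,6): row=0b10000, col=0b110, row AND col = 0b0 = 0; 0 != 6 -> empty
(61,33): row=0b111101, col=0b100001, row AND col = 0b100001 = 33; 33 == 33 -> filled
(24,22): row=0b11000, col=0b10110, row AND col = 0b10000 = 16; 16 != 22 -> empty
(172,99): row=0b10101100, col=0b1100011, row AND col = 0b100000 = 32; 32 != 99 -> empty
(215,106): row=0b11010111, col=0b1101010, row AND col = 0b1000010 = 66; 66 != 106 -> empty
(50,17): row=0b110010, col=0b10001, row AND col = 0b10000 = 16; 16 != 17 -> empty
(34,12): row=0b100010, col=0b1100, row AND col = 0b0 = 0; 0 != 12 -> empty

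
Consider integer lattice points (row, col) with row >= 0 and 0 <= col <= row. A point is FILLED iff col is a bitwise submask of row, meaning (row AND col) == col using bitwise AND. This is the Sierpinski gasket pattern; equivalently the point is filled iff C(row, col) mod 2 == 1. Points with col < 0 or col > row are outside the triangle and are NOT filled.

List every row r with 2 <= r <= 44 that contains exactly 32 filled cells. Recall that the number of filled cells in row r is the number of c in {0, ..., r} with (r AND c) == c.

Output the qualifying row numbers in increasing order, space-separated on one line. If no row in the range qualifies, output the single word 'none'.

Row r has 2^popcount(r) filled cells, so we need popcount(r) = log2(32) = 5.
Scan r = 2..44 and keep those with exactly 5 one-bits:
r=2=10 popcount=1 -> skip
r=3=11 popcount=2 -> skip
r=4=100 popcount=1 -> skip
r=5=101 popcount=2 -> skip
r=6=110 popcount=2 -> skip
r=7=111 popcount=3 -> skip
r=8=1000 popcount=1 -> skip
r=9=1001 popcount=2 -> skip
r=10=1010 popcount=2 -> skip
r=11=1011 popcount=3 -> skip
r=12=1100 popcount=2 -> skip
r=13=1101 popcount=3 -> skip
r=14=1110 popcount=3 -> skip
r=15=1111 popcount=4 -> skip
r=16=10000 popcount=1 -> skip
r=17=10001 popcount=2 -> skip
r=18=10010 popcount=2 -> skip
r=19=10011 popcount=3 -> skip
r=20=10100 popcount=2 -> skip
r=21=10101 popcount=3 -> skip
r=22=10110 popcount=3 -> skip
r=23=10111 popcount=4 -> skip
r=24=11000 popcount=2 -> skip
r=25=11001 popcount=3 -> skip
r=26=11010 popcount=3 -> skip
r=27=11011 popcount=4 -> skip
r=28=11100 popcount=3 -> skip
r=29=11101 popcount=4 -> skip
r=30=11110 popcount=4 -> skip
r=31=11111 popcount=5 -> KEEP
r=32=100000 popcount=1 -> skip
r=33=100001 popcount=2 -> skip
r=34=100010 popcount=2 -> skip
r=35=100011 popcount=3 -> skip
r=36=100100 popcount=2 -> skip
r=37=100101 popcount=3 -> skip
r=38=100110 popcount=3 -> skip
r=39=100111 popcount=4 -> skip
r=40=101000 popcount=2 -> skip
r=41=101001 popcount=3 -> skip
r=42=101010 popcount=3 -> skip
r=43=101011 popcount=4 -> skip
r=44=101100 popcount=3 -> skip
Kept rows: 31

Answer: 31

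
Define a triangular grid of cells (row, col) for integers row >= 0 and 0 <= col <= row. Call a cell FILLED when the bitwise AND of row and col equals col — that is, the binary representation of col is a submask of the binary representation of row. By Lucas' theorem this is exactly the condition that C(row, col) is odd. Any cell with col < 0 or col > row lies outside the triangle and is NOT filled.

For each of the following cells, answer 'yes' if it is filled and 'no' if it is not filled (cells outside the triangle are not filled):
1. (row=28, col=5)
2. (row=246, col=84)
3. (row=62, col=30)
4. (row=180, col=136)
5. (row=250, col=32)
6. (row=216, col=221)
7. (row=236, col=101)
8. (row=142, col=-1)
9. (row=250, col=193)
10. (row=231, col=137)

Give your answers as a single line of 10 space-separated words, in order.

(28,5): row=0b11100, col=0b101, row AND col = 0b100 = 4; 4 != 5 -> empty
(246,84): row=0b11110110, col=0b1010100, row AND col = 0b1010100 = 84; 84 == 84 -> filled
(62,30): row=0b111110, col=0b11110, row AND col = 0b11110 = 30; 30 == 30 -> filled
(180,136): row=0b10110100, col=0b10001000, row AND col = 0b10000000 = 128; 128 != 136 -> empty
(250,32): row=0b11111010, col=0b100000, row AND col = 0b100000 = 32; 32 == 32 -> filled
(216,221): col outside [0, 216] -> not filled
(236,101): row=0b11101100, col=0b1100101, row AND col = 0b1100100 = 100; 100 != 101 -> empty
(142,-1): col outside [0, 142] -> not filled
(250,193): row=0b11111010, col=0b11000001, row AND col = 0b11000000 = 192; 192 != 193 -> empty
(231,137): row=0b11100111, col=0b10001001, row AND col = 0b10000001 = 129; 129 != 137 -> empty

Answer: no yes yes no yes no no no no no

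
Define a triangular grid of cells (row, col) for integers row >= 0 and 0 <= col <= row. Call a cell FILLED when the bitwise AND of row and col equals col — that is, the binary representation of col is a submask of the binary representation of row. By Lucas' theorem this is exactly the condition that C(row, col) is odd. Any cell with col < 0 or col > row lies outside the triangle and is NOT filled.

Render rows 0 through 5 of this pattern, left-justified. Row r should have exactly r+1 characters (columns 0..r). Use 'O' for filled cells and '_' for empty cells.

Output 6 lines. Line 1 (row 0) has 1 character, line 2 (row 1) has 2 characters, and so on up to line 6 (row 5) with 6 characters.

r0=0: O
r1=1: OO
r2=10: O_O
r3=11: OOOO
r4=100: O___O
r5=101: OO__OO

Answer: O
OO
O_O
OOOO
O___O
OO__OO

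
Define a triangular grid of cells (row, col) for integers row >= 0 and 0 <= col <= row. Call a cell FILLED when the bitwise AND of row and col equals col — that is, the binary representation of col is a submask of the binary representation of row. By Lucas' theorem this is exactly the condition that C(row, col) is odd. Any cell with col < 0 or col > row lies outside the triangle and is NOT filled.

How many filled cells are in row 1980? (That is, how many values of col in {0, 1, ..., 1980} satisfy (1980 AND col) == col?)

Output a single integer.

Answer: 256

Derivation:
1980 in binary = 11110111100
popcount(1980) = number of 1-bits in 11110111100 = 8
A col c satisfies (1980 AND c) == c iff every set bit of c is also set in 1980; each of the 8 set bits of 1980 can independently be on or off in c.
count = 2^8 = 256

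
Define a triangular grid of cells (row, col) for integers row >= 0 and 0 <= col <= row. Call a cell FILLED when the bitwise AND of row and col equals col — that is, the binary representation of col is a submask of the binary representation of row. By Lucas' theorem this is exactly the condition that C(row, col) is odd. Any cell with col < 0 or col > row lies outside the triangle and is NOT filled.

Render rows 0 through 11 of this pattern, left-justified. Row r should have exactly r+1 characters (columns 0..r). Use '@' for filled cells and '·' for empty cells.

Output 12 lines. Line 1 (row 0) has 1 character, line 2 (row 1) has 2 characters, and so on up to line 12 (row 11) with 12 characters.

r0=0: @
r1=1: @@
r2=10: @·@
r3=11: @@@@
r4=100: @···@
r5=101: @@··@@
r6=110: @·@·@·@
r7=111: @@@@@@@@
r8=1000: @·······@
r9=1001: @@······@@
r10=1010: @·@·····@·@
r11=1011: @@@@····@@@@

Answer: @
@@
@·@
@@@@
@···@
@@··@@
@·@·@·@
@@@@@@@@
@·······@
@@······@@
@·@·····@·@
@@@@····@@@@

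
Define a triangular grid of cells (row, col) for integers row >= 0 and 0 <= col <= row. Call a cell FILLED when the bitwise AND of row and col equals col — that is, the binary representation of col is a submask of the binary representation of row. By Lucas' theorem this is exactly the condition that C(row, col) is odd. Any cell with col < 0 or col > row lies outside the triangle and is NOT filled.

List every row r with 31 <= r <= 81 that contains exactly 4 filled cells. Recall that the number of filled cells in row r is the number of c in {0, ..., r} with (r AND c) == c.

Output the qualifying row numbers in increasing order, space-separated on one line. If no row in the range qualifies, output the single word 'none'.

Row r has 2^popcount(r) filled cells, so we need popcount(r) = log2(4) = 2.
Scan r = 31..81 and keep those with exactly 2 one-bits:
r=31=11111 popcount=5 -> skip
r=32=100000 popcount=1 -> skip
r=33=100001 popcount=2 -> KEEP
r=34=100010 popcount=2 -> KEEP
r=35=100011 popcount=3 -> skip
r=36=100100 popcount=2 -> KEEP
r=37=100101 popcount=3 -> skip
r=38=100110 popcount=3 -> skip
r=39=100111 popcount=4 -> skip
r=40=101000 popcount=2 -> KEEP
r=41=101001 popcount=3 -> skip
r=42=101010 popcount=3 -> skip
r=43=101011 popcount=4 -> skip
r=44=101100 popcount=3 -> skip
r=45=101101 popcount=4 -> skip
r=46=101110 popcount=4 -> skip
r=47=101111 popcount=5 -> skip
r=48=110000 popcount=2 -> KEEP
r=49=110001 popcount=3 -> skip
r=50=110010 popcount=3 -> skip
r=51=110011 popcount=4 -> skip
r=52=110100 popcount=3 -> skip
r=53=110101 popcount=4 -> skip
r=54=110110 popcount=4 -> skip
r=55=110111 popcount=5 -> skip
r=56=111000 popcount=3 -> skip
r=57=111001 popcount=4 -> skip
r=58=111010 popcount=4 -> skip
r=59=111011 popcount=5 -> skip
r=60=111100 popcount=4 -> skip
r=61=111101 popcount=5 -> skip
r=62=111110 popcount=5 -> skip
r=63=111111 popcount=6 -> skip
r=64=1000000 popcount=1 -> skip
r=65=1000001 popcount=2 -> KEEP
r=66=1000010 popcount=2 -> KEEP
r=67=1000011 popcount=3 -> skip
r=68=1000100 popcount=2 -> KEEP
r=69=1000101 popcount=3 -> skip
r=70=1000110 popcount=3 -> skip
r=71=1000111 popcount=4 -> skip
r=72=1001000 popcount=2 -> KEEP
r=73=1001001 popcount=3 -> skip
r=74=1001010 popcount=3 -> skip
r=75=1001011 popcount=4 -> skip
r=76=1001100 popcount=3 -> skip
r=77=1001101 popcount=4 -> skip
r=78=1001110 popcount=4 -> skip
r=79=1001111 popcount=5 -> skip
r=80=1010000 popcount=2 -> KEEP
r=81=1010001 popcount=3 -> skip
Kept rows: 33 34 36 40 48 65 66 68 72 80

Answer: 33 34 36 40 48 65 66 68 72 80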